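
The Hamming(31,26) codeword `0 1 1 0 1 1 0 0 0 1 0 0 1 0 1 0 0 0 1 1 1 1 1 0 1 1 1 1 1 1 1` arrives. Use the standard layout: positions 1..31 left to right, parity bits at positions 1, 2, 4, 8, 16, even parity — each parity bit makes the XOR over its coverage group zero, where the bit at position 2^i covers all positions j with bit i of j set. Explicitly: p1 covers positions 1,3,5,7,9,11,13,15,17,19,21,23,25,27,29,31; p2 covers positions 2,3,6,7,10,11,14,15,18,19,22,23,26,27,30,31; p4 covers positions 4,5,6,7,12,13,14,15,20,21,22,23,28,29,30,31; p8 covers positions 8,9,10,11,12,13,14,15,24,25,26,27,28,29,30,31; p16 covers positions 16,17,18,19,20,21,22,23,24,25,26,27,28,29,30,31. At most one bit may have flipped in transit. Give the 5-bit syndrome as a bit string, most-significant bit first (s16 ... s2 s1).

s1: b1⊕b3⊕b5⊕b7⊕b9⊕b11⊕b13⊕b15⊕b17⊕b19⊕b21⊕b23⊕b25⊕b27⊕b29⊕b31 = 0⊕1⊕1⊕0⊕0⊕0⊕1⊕1⊕0⊕1⊕1⊕1⊕1⊕1⊕1⊕1 = 1
s2: b2⊕b3⊕b6⊕b7⊕b10⊕b11⊕b14⊕b15⊕b18⊕b19⊕b22⊕b23⊕b26⊕b27⊕b30⊕b31 = 1⊕1⊕1⊕0⊕1⊕0⊕0⊕1⊕0⊕1⊕1⊕1⊕1⊕1⊕1⊕1 = 0
s4: b4⊕b5⊕b6⊕b7⊕b12⊕b13⊕b14⊕b15⊕b20⊕b21⊕b22⊕b23⊕b28⊕b29⊕b30⊕b31 = 0⊕1⊕1⊕0⊕0⊕1⊕0⊕1⊕1⊕1⊕1⊕1⊕1⊕1⊕1⊕1 = 0
s8: b8⊕b9⊕b10⊕b11⊕b12⊕b13⊕b14⊕b15⊕b24⊕b25⊕b26⊕b27⊕b28⊕b29⊕b30⊕b31 = 0⊕0⊕1⊕0⊕0⊕1⊕0⊕1⊕0⊕1⊕1⊕1⊕1⊕1⊕1⊕1 = 0
s16: b16⊕b17⊕b18⊕b19⊕b20⊕b21⊕b22⊕b23⊕b24⊕b25⊕b26⊕b27⊕b28⊕b29⊕b30⊕b31 = 0⊕0⊕0⊕1⊕1⊕1⊕1⊕1⊕0⊕1⊕1⊕1⊕1⊕1⊕1⊕1 = 0
Syndrome (s16...s1) = 00001 → position 1.

00001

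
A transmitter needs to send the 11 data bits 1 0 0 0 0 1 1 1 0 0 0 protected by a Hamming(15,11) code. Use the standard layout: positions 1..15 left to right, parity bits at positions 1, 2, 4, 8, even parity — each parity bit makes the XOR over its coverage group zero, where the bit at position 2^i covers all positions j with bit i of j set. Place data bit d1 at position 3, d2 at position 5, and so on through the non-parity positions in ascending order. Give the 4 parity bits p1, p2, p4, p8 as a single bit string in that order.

Place data bits at non-power-of-two positions: b3=1, b5=0, b6=0, b7=0, b9=0, b10=1, b11=1, b12=1, b13=0, b14=0, b15=0.
p1 = XOR of data positions {3,5,7,9,11,13,15} = 1⊕0⊕0⊕0⊕1⊕0⊕0 = 0
p2 = XOR of data positions {3,6,7,10,11,14,15} = 1⊕0⊕0⊕1⊕1⊕0⊕0 = 1
p4 = XOR of data positions {5,6,7,12,13,14,15} = 0⊕0⊕0⊕1⊕0⊕0⊕0 = 1
p8 = XOR of data positions {9,10,11,12,13,14,15} = 0⊕1⊕1⊕1⊕0⊕0⊕0 = 1
Parity bits p1,p2,p4,p8 = 0111

0111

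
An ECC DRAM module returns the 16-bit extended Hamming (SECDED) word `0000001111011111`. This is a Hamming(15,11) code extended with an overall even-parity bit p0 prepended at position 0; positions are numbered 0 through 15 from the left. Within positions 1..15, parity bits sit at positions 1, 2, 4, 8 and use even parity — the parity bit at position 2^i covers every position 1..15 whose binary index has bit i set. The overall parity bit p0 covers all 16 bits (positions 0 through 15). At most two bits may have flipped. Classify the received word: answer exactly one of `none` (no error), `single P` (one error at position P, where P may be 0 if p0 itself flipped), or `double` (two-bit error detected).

s1: b1⊕b3⊕b5⊕b7⊕b9⊕b11⊕b13⊕b15 = 0⊕0⊕0⊕1⊕1⊕1⊕1⊕1 = 1
s2: b2⊕b3⊕b6⊕b7⊕b10⊕b11⊕b14⊕b15 = 0⊕0⊕1⊕1⊕0⊕1⊕1⊕1 = 1
s4: b4⊕b5⊕b6⊕b7⊕b12⊕b13⊕b14⊕b15 = 0⊕0⊕1⊕1⊕1⊕1⊕1⊕1 = 0
s8: b8⊕b9⊕b10⊕b11⊕b12⊕b13⊕b14⊕b15 = 1⊕1⊕0⊕1⊕1⊕1⊕1⊕1 = 1
Syndrome (s8...s1) = 1011 → position 11.
Overall parity (XOR of all 16 bits, including p0): 0⊕0⊕0⊕0⊕0⊕0⊕1⊕1⊕1⊕1⊕0⊕1⊕1⊕1⊕1⊕1 = 1
Overall=1, syndrome position=11 → single-bit error at position 11.

single 11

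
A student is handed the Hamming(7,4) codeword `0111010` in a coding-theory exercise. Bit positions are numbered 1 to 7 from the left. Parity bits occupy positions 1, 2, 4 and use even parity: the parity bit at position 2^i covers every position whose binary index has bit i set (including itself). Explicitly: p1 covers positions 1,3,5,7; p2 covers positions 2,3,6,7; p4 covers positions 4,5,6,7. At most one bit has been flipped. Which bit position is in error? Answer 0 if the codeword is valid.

3

s1: b1⊕b3⊕b5⊕b7 = 0⊕1⊕0⊕0 = 1
s2: b2⊕b3⊕b6⊕b7 = 1⊕1⊕1⊕0 = 1
s4: b4⊕b5⊕b6⊕b7 = 1⊕0⊕1⊕0 = 0
Syndrome (s4...s1) = 011 → position 3.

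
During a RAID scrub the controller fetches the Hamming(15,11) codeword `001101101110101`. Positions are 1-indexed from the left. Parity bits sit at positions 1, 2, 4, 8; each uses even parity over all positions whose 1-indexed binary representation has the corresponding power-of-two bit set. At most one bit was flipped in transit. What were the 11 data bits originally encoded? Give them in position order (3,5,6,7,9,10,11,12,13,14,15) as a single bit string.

10111111101

s1: b1⊕b3⊕b5⊕b7⊕b9⊕b11⊕b13⊕b15 = 0⊕1⊕0⊕1⊕1⊕1⊕1⊕1 = 0
s2: b2⊕b3⊕b6⊕b7⊕b10⊕b11⊕b14⊕b15 = 0⊕1⊕1⊕1⊕1⊕1⊕0⊕1 = 0
s4: b4⊕b5⊕b6⊕b7⊕b12⊕b13⊕b14⊕b15 = 1⊕0⊕1⊕1⊕0⊕1⊕0⊕1 = 1
s8: b8⊕b9⊕b10⊕b11⊕b12⊕b13⊕b14⊕b15 = 0⊕1⊕1⊕1⊕0⊕1⊕0⊕1 = 1
Syndrome (s8...s1) = 1100 → position 12.
Flip bit 12: corrected codeword = 001101101111101
Data bits at positions 3,5,6,7,9,10,11,12,13,14,15: 10111111101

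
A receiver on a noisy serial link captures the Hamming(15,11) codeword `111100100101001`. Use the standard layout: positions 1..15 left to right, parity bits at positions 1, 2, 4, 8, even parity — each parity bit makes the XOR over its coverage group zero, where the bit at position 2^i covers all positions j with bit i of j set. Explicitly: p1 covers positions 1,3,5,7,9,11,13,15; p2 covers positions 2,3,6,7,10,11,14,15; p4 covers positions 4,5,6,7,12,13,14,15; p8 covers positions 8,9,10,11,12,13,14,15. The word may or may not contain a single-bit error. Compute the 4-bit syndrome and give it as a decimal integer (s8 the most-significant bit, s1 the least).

10

s1: b1⊕b3⊕b5⊕b7⊕b9⊕b11⊕b13⊕b15 = 1⊕1⊕0⊕1⊕0⊕0⊕0⊕1 = 0
s2: b2⊕b3⊕b6⊕b7⊕b10⊕b11⊕b14⊕b15 = 1⊕1⊕0⊕1⊕1⊕0⊕0⊕1 = 1
s4: b4⊕b5⊕b6⊕b7⊕b12⊕b13⊕b14⊕b15 = 1⊕0⊕0⊕1⊕1⊕0⊕0⊕1 = 0
s8: b8⊕b9⊕b10⊕b11⊕b12⊕b13⊕b14⊕b15 = 0⊕0⊕1⊕0⊕1⊕0⊕0⊕1 = 1
Syndrome (s8...s1) = 1010 → position 10.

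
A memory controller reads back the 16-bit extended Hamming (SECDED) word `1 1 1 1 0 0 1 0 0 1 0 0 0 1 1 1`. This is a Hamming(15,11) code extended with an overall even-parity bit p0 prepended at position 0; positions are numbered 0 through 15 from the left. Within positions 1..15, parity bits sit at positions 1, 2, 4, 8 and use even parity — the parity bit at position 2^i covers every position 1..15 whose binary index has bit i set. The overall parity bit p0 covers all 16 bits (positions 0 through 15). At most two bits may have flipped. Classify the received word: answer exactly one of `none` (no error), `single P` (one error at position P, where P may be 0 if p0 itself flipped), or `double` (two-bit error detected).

single 3

s1: b1⊕b3⊕b5⊕b7⊕b9⊕b11⊕b13⊕b15 = 1⊕1⊕0⊕0⊕1⊕0⊕1⊕1 = 1
s2: b2⊕b3⊕b6⊕b7⊕b10⊕b11⊕b14⊕b15 = 1⊕1⊕1⊕0⊕0⊕0⊕1⊕1 = 1
s4: b4⊕b5⊕b6⊕b7⊕b12⊕b13⊕b14⊕b15 = 0⊕0⊕1⊕0⊕0⊕1⊕1⊕1 = 0
s8: b8⊕b9⊕b10⊕b11⊕b12⊕b13⊕b14⊕b15 = 0⊕1⊕0⊕0⊕0⊕1⊕1⊕1 = 0
Syndrome (s8...s1) = 0011 → position 3.
Overall parity (XOR of all 16 bits, including p0): 1⊕1⊕1⊕1⊕0⊕0⊕1⊕0⊕0⊕1⊕0⊕0⊕0⊕1⊕1⊕1 = 1
Overall=1, syndrome position=3 → single-bit error at position 3.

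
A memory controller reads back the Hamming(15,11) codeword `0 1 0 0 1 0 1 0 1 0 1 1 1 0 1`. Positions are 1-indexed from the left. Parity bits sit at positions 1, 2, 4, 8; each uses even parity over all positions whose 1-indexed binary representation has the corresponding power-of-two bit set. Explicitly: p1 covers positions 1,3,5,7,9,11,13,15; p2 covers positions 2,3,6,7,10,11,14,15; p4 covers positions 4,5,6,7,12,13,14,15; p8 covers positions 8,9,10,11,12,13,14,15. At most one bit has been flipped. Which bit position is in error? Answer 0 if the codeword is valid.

12

s1: b1⊕b3⊕b5⊕b7⊕b9⊕b11⊕b13⊕b15 = 0⊕0⊕1⊕1⊕1⊕1⊕1⊕1 = 0
s2: b2⊕b3⊕b6⊕b7⊕b10⊕b11⊕b14⊕b15 = 1⊕0⊕0⊕1⊕0⊕1⊕0⊕1 = 0
s4: b4⊕b5⊕b6⊕b7⊕b12⊕b13⊕b14⊕b15 = 0⊕1⊕0⊕1⊕1⊕1⊕0⊕1 = 1
s8: b8⊕b9⊕b10⊕b11⊕b12⊕b13⊕b14⊕b15 = 0⊕1⊕0⊕1⊕1⊕1⊕0⊕1 = 1
Syndrome (s8...s1) = 1100 → position 12.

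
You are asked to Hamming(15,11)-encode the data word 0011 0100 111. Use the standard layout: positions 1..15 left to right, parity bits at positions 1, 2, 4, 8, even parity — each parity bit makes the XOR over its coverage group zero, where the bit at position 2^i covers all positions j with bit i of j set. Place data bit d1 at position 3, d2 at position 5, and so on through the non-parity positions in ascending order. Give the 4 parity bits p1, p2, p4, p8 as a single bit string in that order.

Place data bits at non-power-of-two positions: b3=0, b5=0, b6=1, b7=1, b9=0, b10=1, b11=0, b12=0, b13=1, b14=1, b15=1.
p1 = XOR of data positions {3,5,7,9,11,13,15} = 0⊕0⊕1⊕0⊕0⊕1⊕1 = 1
p2 = XOR of data positions {3,6,7,10,11,14,15} = 0⊕1⊕1⊕1⊕0⊕1⊕1 = 1
p4 = XOR of data positions {5,6,7,12,13,14,15} = 0⊕1⊕1⊕0⊕1⊕1⊕1 = 1
p8 = XOR of data positions {9,10,11,12,13,14,15} = 0⊕1⊕0⊕0⊕1⊕1⊕1 = 0
Parity bits p1,p2,p4,p8 = 1110

1110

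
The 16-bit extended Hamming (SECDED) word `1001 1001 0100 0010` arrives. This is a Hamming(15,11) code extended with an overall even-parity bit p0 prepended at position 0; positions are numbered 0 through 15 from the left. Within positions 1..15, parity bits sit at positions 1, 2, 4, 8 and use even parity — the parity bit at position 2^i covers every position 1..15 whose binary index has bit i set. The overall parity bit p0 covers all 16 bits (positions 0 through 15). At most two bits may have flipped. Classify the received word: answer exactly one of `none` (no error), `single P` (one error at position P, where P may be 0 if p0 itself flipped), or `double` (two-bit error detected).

double

s1: b1⊕b3⊕b5⊕b7⊕b9⊕b11⊕b13⊕b15 = 0⊕1⊕0⊕1⊕1⊕0⊕0⊕0 = 1
s2: b2⊕b3⊕b6⊕b7⊕b10⊕b11⊕b14⊕b15 = 0⊕1⊕0⊕1⊕0⊕0⊕1⊕0 = 1
s4: b4⊕b5⊕b6⊕b7⊕b12⊕b13⊕b14⊕b15 = 1⊕0⊕0⊕1⊕0⊕0⊕1⊕0 = 1
s8: b8⊕b9⊕b10⊕b11⊕b12⊕b13⊕b14⊕b15 = 0⊕1⊕0⊕0⊕0⊕0⊕1⊕0 = 0
Syndrome (s8...s1) = 0111 → position 7.
Overall parity (XOR of all 16 bits, including p0): 1⊕0⊕0⊕1⊕1⊕0⊕0⊕1⊕0⊕1⊕0⊕0⊕0⊕0⊕1⊕0 = 0
Overall=0, syndrome position=7 → double-bit error detected (uncorrectable).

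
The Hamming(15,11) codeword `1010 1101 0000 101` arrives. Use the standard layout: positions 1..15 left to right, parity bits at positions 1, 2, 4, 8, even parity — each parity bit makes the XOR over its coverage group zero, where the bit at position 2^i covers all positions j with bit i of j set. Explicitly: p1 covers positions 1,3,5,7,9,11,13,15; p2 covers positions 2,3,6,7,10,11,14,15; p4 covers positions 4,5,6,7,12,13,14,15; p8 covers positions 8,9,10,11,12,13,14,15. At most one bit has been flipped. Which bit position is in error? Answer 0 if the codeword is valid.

s1: b1⊕b3⊕b5⊕b7⊕b9⊕b11⊕b13⊕b15 = 1⊕1⊕1⊕0⊕0⊕0⊕1⊕1 = 1
s2: b2⊕b3⊕b6⊕b7⊕b10⊕b11⊕b14⊕b15 = 0⊕1⊕1⊕0⊕0⊕0⊕0⊕1 = 1
s4: b4⊕b5⊕b6⊕b7⊕b12⊕b13⊕b14⊕b15 = 0⊕1⊕1⊕0⊕0⊕1⊕0⊕1 = 0
s8: b8⊕b9⊕b10⊕b11⊕b12⊕b13⊕b14⊕b15 = 1⊕0⊕0⊕0⊕0⊕1⊕0⊕1 = 1
Syndrome (s8...s1) = 1011 → position 11.

11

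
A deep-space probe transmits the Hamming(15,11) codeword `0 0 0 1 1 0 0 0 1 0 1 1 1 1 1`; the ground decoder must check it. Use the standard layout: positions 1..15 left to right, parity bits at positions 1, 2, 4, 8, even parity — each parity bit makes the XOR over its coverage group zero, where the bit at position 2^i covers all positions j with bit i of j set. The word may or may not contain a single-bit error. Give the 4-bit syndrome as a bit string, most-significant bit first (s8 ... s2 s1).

0011

s1: b1⊕b3⊕b5⊕b7⊕b9⊕b11⊕b13⊕b15 = 0⊕0⊕1⊕0⊕1⊕1⊕1⊕1 = 1
s2: b2⊕b3⊕b6⊕b7⊕b10⊕b11⊕b14⊕b15 = 0⊕0⊕0⊕0⊕0⊕1⊕1⊕1 = 1
s4: b4⊕b5⊕b6⊕b7⊕b12⊕b13⊕b14⊕b15 = 1⊕1⊕0⊕0⊕1⊕1⊕1⊕1 = 0
s8: b8⊕b9⊕b10⊕b11⊕b12⊕b13⊕b14⊕b15 = 0⊕1⊕0⊕1⊕1⊕1⊕1⊕1 = 0
Syndrome (s8...s1) = 0011 → position 3.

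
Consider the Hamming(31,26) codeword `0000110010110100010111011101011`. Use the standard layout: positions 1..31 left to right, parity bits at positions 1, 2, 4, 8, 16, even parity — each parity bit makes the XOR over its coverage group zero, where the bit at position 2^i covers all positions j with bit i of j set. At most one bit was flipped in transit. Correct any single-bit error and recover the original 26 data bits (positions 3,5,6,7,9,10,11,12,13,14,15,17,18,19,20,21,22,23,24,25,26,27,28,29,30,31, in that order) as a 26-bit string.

s1: b1⊕b3⊕b5⊕b7⊕b9⊕b11⊕b13⊕b15⊕b17⊕b19⊕b21⊕b23⊕b25⊕b27⊕b29⊕b31 = 0⊕0⊕1⊕0⊕1⊕1⊕0⊕0⊕0⊕0⊕1⊕0⊕1⊕0⊕0⊕1 = 0
s2: b2⊕b3⊕b6⊕b7⊕b10⊕b11⊕b14⊕b15⊕b18⊕b19⊕b22⊕b23⊕b26⊕b27⊕b30⊕b31 = 0⊕0⊕1⊕0⊕0⊕1⊕1⊕0⊕1⊕0⊕1⊕0⊕1⊕0⊕1⊕1 = 0
s4: b4⊕b5⊕b6⊕b7⊕b12⊕b13⊕b14⊕b15⊕b20⊕b21⊕b22⊕b23⊕b28⊕b29⊕b30⊕b31 = 0⊕1⊕1⊕0⊕1⊕0⊕1⊕0⊕1⊕1⊕1⊕0⊕1⊕0⊕1⊕1 = 0
s8: b8⊕b9⊕b10⊕b11⊕b12⊕b13⊕b14⊕b15⊕b24⊕b25⊕b26⊕b27⊕b28⊕b29⊕b30⊕b31 = 0⊕1⊕0⊕1⊕1⊕0⊕1⊕0⊕1⊕1⊕1⊕0⊕1⊕0⊕1⊕1 = 0
s16: b16⊕b17⊕b18⊕b19⊕b20⊕b21⊕b22⊕b23⊕b24⊕b25⊕b26⊕b27⊕b28⊕b29⊕b30⊕b31 = 0⊕0⊕1⊕0⊕1⊕1⊕1⊕0⊕1⊕1⊕1⊕0⊕1⊕0⊕1⊕1 = 0
Syndrome (s16...s1) = 00000 → position 0 (no error).
No correction needed.
Data bits at positions 3,5,6,7,9,10,11,12,13,14,15,17,18,19,20,21,22,23,24,25,26,27,28,29,30,31: 01101011010010111011101011

01101011010010111011101011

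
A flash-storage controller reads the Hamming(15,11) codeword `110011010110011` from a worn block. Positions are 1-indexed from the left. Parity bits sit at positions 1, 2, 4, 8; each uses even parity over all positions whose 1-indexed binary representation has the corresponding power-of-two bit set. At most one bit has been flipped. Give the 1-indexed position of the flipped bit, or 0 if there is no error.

8

s1: b1⊕b3⊕b5⊕b7⊕b9⊕b11⊕b13⊕b15 = 1⊕0⊕1⊕0⊕0⊕1⊕0⊕1 = 0
s2: b2⊕b3⊕b6⊕b7⊕b10⊕b11⊕b14⊕b15 = 1⊕0⊕1⊕0⊕1⊕1⊕1⊕1 = 0
s4: b4⊕b5⊕b6⊕b7⊕b12⊕b13⊕b14⊕b15 = 0⊕1⊕1⊕0⊕0⊕0⊕1⊕1 = 0
s8: b8⊕b9⊕b10⊕b11⊕b12⊕b13⊕b14⊕b15 = 1⊕0⊕1⊕1⊕0⊕0⊕1⊕1 = 1
Syndrome (s8...s1) = 1000 → position 8.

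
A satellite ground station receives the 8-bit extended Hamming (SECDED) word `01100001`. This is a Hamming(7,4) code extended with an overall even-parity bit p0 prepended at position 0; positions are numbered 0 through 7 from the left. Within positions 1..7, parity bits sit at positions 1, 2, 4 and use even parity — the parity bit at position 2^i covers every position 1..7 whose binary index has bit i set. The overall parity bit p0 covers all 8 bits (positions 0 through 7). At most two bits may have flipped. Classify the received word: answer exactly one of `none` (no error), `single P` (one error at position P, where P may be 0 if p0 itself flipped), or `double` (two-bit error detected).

s1: b1⊕b3⊕b5⊕b7 = 1⊕0⊕0⊕1 = 0
s2: b2⊕b3⊕b6⊕b7 = 1⊕0⊕0⊕1 = 0
s4: b4⊕b5⊕b6⊕b7 = 0⊕0⊕0⊕1 = 1
Syndrome (s4...s1) = 100 → position 4.
Overall parity (XOR of all 8 bits, including p0): 0⊕1⊕1⊕0⊕0⊕0⊕0⊕1 = 1
Overall=1, syndrome position=4 → single-bit error at position 4.

single 4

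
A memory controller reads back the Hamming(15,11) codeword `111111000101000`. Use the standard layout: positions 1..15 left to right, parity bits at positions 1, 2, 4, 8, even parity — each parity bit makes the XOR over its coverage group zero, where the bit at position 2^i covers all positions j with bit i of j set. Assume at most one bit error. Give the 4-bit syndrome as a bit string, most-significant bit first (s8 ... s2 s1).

0001

s1: b1⊕b3⊕b5⊕b7⊕b9⊕b11⊕b13⊕b15 = 1⊕1⊕1⊕0⊕0⊕0⊕0⊕0 = 1
s2: b2⊕b3⊕b6⊕b7⊕b10⊕b11⊕b14⊕b15 = 1⊕1⊕1⊕0⊕1⊕0⊕0⊕0 = 0
s4: b4⊕b5⊕b6⊕b7⊕b12⊕b13⊕b14⊕b15 = 1⊕1⊕1⊕0⊕1⊕0⊕0⊕0 = 0
s8: b8⊕b9⊕b10⊕b11⊕b12⊕b13⊕b14⊕b15 = 0⊕0⊕1⊕0⊕1⊕0⊕0⊕0 = 0
Syndrome (s8...s1) = 0001 → position 1.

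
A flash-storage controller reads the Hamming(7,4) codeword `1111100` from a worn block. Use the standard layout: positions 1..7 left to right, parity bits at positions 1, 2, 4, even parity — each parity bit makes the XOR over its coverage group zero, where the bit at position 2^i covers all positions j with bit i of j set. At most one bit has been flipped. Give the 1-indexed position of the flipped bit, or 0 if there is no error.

s1: b1⊕b3⊕b5⊕b7 = 1⊕1⊕1⊕0 = 1
s2: b2⊕b3⊕b6⊕b7 = 1⊕1⊕0⊕0 = 0
s4: b4⊕b5⊕b6⊕b7 = 1⊕1⊕0⊕0 = 0
Syndrome (s4...s1) = 001 → position 1.

1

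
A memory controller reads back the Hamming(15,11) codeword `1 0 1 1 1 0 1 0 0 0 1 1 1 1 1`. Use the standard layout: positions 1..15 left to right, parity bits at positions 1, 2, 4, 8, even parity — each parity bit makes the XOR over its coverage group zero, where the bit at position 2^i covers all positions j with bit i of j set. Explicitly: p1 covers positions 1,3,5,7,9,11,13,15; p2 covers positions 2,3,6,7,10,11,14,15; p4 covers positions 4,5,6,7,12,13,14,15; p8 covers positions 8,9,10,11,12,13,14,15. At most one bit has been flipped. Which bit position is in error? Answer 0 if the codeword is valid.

15

s1: b1⊕b3⊕b5⊕b7⊕b9⊕b11⊕b13⊕b15 = 1⊕1⊕1⊕1⊕0⊕1⊕1⊕1 = 1
s2: b2⊕b3⊕b6⊕b7⊕b10⊕b11⊕b14⊕b15 = 0⊕1⊕0⊕1⊕0⊕1⊕1⊕1 = 1
s4: b4⊕b5⊕b6⊕b7⊕b12⊕b13⊕b14⊕b15 = 1⊕1⊕0⊕1⊕1⊕1⊕1⊕1 = 1
s8: b8⊕b9⊕b10⊕b11⊕b12⊕b13⊕b14⊕b15 = 0⊕0⊕0⊕1⊕1⊕1⊕1⊕1 = 1
Syndrome (s8...s1) = 1111 → position 15.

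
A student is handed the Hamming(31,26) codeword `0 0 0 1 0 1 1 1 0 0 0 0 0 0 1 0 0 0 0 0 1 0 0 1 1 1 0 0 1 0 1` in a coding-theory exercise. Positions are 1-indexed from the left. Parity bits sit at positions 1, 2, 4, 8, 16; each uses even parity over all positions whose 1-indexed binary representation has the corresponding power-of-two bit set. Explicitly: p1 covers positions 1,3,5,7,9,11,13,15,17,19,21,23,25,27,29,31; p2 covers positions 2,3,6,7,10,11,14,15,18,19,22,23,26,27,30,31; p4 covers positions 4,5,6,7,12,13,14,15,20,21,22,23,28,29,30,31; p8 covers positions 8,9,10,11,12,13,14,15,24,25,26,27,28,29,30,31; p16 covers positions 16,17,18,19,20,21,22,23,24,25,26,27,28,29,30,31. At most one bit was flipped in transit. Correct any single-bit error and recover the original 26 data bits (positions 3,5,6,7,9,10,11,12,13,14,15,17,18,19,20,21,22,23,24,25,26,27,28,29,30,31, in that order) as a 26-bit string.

s1: b1⊕b3⊕b5⊕b7⊕b9⊕b11⊕b13⊕b15⊕b17⊕b19⊕b21⊕b23⊕b25⊕b27⊕b29⊕b31 = 0⊕0⊕0⊕1⊕0⊕0⊕0⊕1⊕0⊕0⊕1⊕0⊕1⊕0⊕1⊕1 = 0
s2: b2⊕b3⊕b6⊕b7⊕b10⊕b11⊕b14⊕b15⊕b18⊕b19⊕b22⊕b23⊕b26⊕b27⊕b30⊕b31 = 0⊕0⊕1⊕1⊕0⊕0⊕0⊕1⊕0⊕0⊕0⊕0⊕1⊕0⊕0⊕1 = 1
s4: b4⊕b5⊕b6⊕b7⊕b12⊕b13⊕b14⊕b15⊕b20⊕b21⊕b22⊕b23⊕b28⊕b29⊕b30⊕b31 = 1⊕0⊕1⊕1⊕0⊕0⊕0⊕1⊕0⊕1⊕0⊕0⊕0⊕1⊕0⊕1 = 1
s8: b8⊕b9⊕b10⊕b11⊕b12⊕b13⊕b14⊕b15⊕b24⊕b25⊕b26⊕b27⊕b28⊕b29⊕b30⊕b31 = 1⊕0⊕0⊕0⊕0⊕0⊕0⊕1⊕1⊕1⊕1⊕0⊕0⊕1⊕0⊕1 = 1
s16: b16⊕b17⊕b18⊕b19⊕b20⊕b21⊕b22⊕b23⊕b24⊕b25⊕b26⊕b27⊕b28⊕b29⊕b30⊕b31 = 0⊕0⊕0⊕0⊕0⊕1⊕0⊕0⊕1⊕1⊕1⊕0⊕0⊕1⊕0⊕1 = 0
Syndrome (s16...s1) = 01110 → position 14.
Flip bit 14: corrected codeword = 0001011100000110000010011100101
Data bits at positions 3,5,6,7,9,10,11,12,13,14,15,17,18,19,20,21,22,23,24,25,26,27,28,29,30,31: 00110000011000010011100101

00110000011000010011100101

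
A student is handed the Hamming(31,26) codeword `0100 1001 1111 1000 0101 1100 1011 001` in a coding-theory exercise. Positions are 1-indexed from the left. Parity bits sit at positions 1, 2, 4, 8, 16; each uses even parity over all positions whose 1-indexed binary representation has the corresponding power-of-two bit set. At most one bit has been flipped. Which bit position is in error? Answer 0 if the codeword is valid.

2

s1: b1⊕b3⊕b5⊕b7⊕b9⊕b11⊕b13⊕b15⊕b17⊕b19⊕b21⊕b23⊕b25⊕b27⊕b29⊕b31 = 0⊕0⊕1⊕0⊕1⊕1⊕1⊕0⊕0⊕0⊕1⊕0⊕1⊕1⊕0⊕1 = 0
s2: b2⊕b3⊕b6⊕b7⊕b10⊕b11⊕b14⊕b15⊕b18⊕b19⊕b22⊕b23⊕b26⊕b27⊕b30⊕b31 = 1⊕0⊕0⊕0⊕1⊕1⊕0⊕0⊕1⊕0⊕1⊕0⊕0⊕1⊕0⊕1 = 1
s4: b4⊕b5⊕b6⊕b7⊕b12⊕b13⊕b14⊕b15⊕b20⊕b21⊕b22⊕b23⊕b28⊕b29⊕b30⊕b31 = 0⊕1⊕0⊕0⊕1⊕1⊕0⊕0⊕1⊕1⊕1⊕0⊕1⊕0⊕0⊕1 = 0
s8: b8⊕b9⊕b10⊕b11⊕b12⊕b13⊕b14⊕b15⊕b24⊕b25⊕b26⊕b27⊕b28⊕b29⊕b30⊕b31 = 1⊕1⊕1⊕1⊕1⊕1⊕0⊕0⊕0⊕1⊕0⊕1⊕1⊕0⊕0⊕1 = 0
s16: b16⊕b17⊕b18⊕b19⊕b20⊕b21⊕b22⊕b23⊕b24⊕b25⊕b26⊕b27⊕b28⊕b29⊕b30⊕b31 = 0⊕0⊕1⊕0⊕1⊕1⊕1⊕0⊕0⊕1⊕0⊕1⊕1⊕0⊕0⊕1 = 0
Syndrome (s16...s1) = 00010 → position 2.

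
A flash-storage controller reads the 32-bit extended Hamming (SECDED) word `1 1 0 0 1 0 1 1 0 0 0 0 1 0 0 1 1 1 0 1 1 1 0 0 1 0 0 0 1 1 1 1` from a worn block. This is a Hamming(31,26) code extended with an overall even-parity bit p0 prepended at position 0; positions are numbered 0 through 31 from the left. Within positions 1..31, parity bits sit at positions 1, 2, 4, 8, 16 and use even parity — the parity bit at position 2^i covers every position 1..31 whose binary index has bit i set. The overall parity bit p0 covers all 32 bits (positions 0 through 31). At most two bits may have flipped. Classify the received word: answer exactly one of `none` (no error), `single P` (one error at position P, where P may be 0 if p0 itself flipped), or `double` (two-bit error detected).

s1: b1⊕b3⊕b5⊕b7⊕b9⊕b11⊕b13⊕b15⊕b17⊕b19⊕b21⊕b23⊕b25⊕b27⊕b29⊕b31 = 1⊕0⊕0⊕1⊕0⊕0⊕0⊕1⊕1⊕1⊕1⊕0⊕0⊕0⊕1⊕1 = 0
s2: b2⊕b3⊕b6⊕b7⊕b10⊕b11⊕b14⊕b15⊕b18⊕b19⊕b22⊕b23⊕b26⊕b27⊕b30⊕b31 = 0⊕0⊕1⊕1⊕0⊕0⊕0⊕1⊕0⊕1⊕0⊕0⊕0⊕0⊕1⊕1 = 0
s4: b4⊕b5⊕b6⊕b7⊕b12⊕b13⊕b14⊕b15⊕b20⊕b21⊕b22⊕b23⊕b28⊕b29⊕b30⊕b31 = 1⊕0⊕1⊕1⊕1⊕0⊕0⊕1⊕1⊕1⊕0⊕0⊕1⊕1⊕1⊕1 = 1
s8: b8⊕b9⊕b10⊕b11⊕b12⊕b13⊕b14⊕b15⊕b24⊕b25⊕b26⊕b27⊕b28⊕b29⊕b30⊕b31 = 0⊕0⊕0⊕0⊕1⊕0⊕0⊕1⊕1⊕0⊕0⊕0⊕1⊕1⊕1⊕1 = 1
s16: b16⊕b17⊕b18⊕b19⊕b20⊕b21⊕b22⊕b23⊕b24⊕b25⊕b26⊕b27⊕b28⊕b29⊕b30⊕b31 = 1⊕1⊕0⊕1⊕1⊕1⊕0⊕0⊕1⊕0⊕0⊕0⊕1⊕1⊕1⊕1 = 0
Syndrome (s16...s1) = 01100 → position 12.
Overall parity (XOR of all 32 bits, including p0): 1⊕1⊕0⊕0⊕1⊕0⊕1⊕1⊕0⊕0⊕0⊕0⊕1⊕0⊕0⊕1⊕1⊕1⊕0⊕1⊕1⊕1⊕0⊕0⊕1⊕0⊕0⊕0⊕1⊕1⊕1⊕1 = 1
Overall=1, syndrome position=12 → single-bit error at position 12.

single 12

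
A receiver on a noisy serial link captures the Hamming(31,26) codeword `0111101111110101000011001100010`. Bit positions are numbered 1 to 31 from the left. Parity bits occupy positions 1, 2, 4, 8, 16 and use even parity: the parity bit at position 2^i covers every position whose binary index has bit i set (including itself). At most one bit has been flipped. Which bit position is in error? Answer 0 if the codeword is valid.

s1: b1⊕b3⊕b5⊕b7⊕b9⊕b11⊕b13⊕b15⊕b17⊕b19⊕b21⊕b23⊕b25⊕b27⊕b29⊕b31 = 0⊕1⊕1⊕1⊕1⊕1⊕0⊕0⊕0⊕0⊕1⊕0⊕1⊕0⊕0⊕0 = 1
s2: b2⊕b3⊕b6⊕b7⊕b10⊕b11⊕b14⊕b15⊕b18⊕b19⊕b22⊕b23⊕b26⊕b27⊕b30⊕b31 = 1⊕1⊕0⊕1⊕1⊕1⊕1⊕0⊕0⊕0⊕1⊕0⊕1⊕0⊕1⊕0 = 1
s4: b4⊕b5⊕b6⊕b7⊕b12⊕b13⊕b14⊕b15⊕b20⊕b21⊕b22⊕b23⊕b28⊕b29⊕b30⊕b31 = 1⊕1⊕0⊕1⊕1⊕0⊕1⊕0⊕0⊕1⊕1⊕0⊕0⊕0⊕1⊕0 = 0
s8: b8⊕b9⊕b10⊕b11⊕b12⊕b13⊕b14⊕b15⊕b24⊕b25⊕b26⊕b27⊕b28⊕b29⊕b30⊕b31 = 1⊕1⊕1⊕1⊕1⊕0⊕1⊕0⊕0⊕1⊕1⊕0⊕0⊕0⊕1⊕0 = 1
s16: b16⊕b17⊕b18⊕b19⊕b20⊕b21⊕b22⊕b23⊕b24⊕b25⊕b26⊕b27⊕b28⊕b29⊕b30⊕b31 = 1⊕0⊕0⊕0⊕0⊕1⊕1⊕0⊕0⊕1⊕1⊕0⊕0⊕0⊕1⊕0 = 0
Syndrome (s16...s1) = 01011 → position 11.

11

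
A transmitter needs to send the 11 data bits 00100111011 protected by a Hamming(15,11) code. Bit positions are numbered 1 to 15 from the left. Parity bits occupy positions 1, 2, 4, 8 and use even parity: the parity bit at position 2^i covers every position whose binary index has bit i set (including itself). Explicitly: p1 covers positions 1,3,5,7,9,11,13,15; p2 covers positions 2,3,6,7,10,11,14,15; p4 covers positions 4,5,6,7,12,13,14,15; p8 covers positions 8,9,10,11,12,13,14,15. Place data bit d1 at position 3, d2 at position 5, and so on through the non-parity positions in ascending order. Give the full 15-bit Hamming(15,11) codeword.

010001010111011

Place data bits at non-power-of-two positions: b3=0, b5=0, b6=1, b7=0, b9=0, b10=1, b11=1, b12=1, b13=0, b14=1, b15=1.
p1 = XOR of data positions {3,5,7,9,11,13,15} = 0⊕0⊕0⊕0⊕1⊕0⊕1 = 0
p2 = XOR of data positions {3,6,7,10,11,14,15} = 0⊕1⊕0⊕1⊕1⊕1⊕1 = 1
p4 = XOR of data positions {5,6,7,12,13,14,15} = 0⊕1⊕0⊕1⊕0⊕1⊕1 = 0
p8 = XOR of data positions {9,10,11,12,13,14,15} = 0⊕1⊕1⊕1⊕0⊕1⊕1 = 1
Codeword b1..b15 = 010001010111011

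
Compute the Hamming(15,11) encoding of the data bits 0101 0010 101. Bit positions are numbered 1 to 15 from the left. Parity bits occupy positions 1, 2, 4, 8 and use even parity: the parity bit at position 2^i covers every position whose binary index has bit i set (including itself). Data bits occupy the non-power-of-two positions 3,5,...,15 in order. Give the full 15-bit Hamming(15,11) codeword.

110010110010101

Place data bits at non-power-of-two positions: b3=0, b5=1, b6=0, b7=1, b9=0, b10=0, b11=1, b12=0, b13=1, b14=0, b15=1.
p1 = XOR of data positions {3,5,7,9,11,13,15} = 0⊕1⊕1⊕0⊕1⊕1⊕1 = 1
p2 = XOR of data positions {3,6,7,10,11,14,15} = 0⊕0⊕1⊕0⊕1⊕0⊕1 = 1
p4 = XOR of data positions {5,6,7,12,13,14,15} = 1⊕0⊕1⊕0⊕1⊕0⊕1 = 0
p8 = XOR of data positions {9,10,11,12,13,14,15} = 0⊕0⊕1⊕0⊕1⊕0⊕1 = 1
Codeword b1..b15 = 110010110010101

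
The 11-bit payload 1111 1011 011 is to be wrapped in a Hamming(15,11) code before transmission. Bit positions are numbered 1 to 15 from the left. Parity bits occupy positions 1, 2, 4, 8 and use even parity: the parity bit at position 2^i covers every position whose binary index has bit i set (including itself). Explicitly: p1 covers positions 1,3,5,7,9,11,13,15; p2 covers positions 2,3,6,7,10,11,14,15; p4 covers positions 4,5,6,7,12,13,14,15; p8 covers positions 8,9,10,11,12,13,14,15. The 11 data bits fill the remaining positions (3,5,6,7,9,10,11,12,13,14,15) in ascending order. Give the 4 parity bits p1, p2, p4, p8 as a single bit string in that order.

Place data bits at non-power-of-two positions: b3=1, b5=1, b6=1, b7=1, b9=1, b10=0, b11=1, b12=1, b13=0, b14=1, b15=1.
p1 = XOR of data positions {3,5,7,9,11,13,15} = 1⊕1⊕1⊕1⊕1⊕0⊕1 = 0
p2 = XOR of data positions {3,6,7,10,11,14,15} = 1⊕1⊕1⊕0⊕1⊕1⊕1 = 0
p4 = XOR of data positions {5,6,7,12,13,14,15} = 1⊕1⊕1⊕1⊕0⊕1⊕1 = 0
p8 = XOR of data positions {9,10,11,12,13,14,15} = 1⊕0⊕1⊕1⊕0⊕1⊕1 = 1
Parity bits p1,p2,p4,p8 = 0001

0001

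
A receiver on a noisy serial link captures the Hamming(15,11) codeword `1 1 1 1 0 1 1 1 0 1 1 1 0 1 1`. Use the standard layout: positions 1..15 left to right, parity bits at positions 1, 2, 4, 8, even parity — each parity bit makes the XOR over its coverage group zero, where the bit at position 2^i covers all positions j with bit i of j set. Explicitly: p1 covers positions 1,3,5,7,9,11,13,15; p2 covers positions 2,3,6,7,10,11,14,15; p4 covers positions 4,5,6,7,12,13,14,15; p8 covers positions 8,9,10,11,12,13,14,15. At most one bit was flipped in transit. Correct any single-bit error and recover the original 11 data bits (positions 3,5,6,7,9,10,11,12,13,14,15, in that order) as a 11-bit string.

10110111011

s1: b1⊕b3⊕b5⊕b7⊕b9⊕b11⊕b13⊕b15 = 1⊕1⊕0⊕1⊕0⊕1⊕0⊕1 = 1
s2: b2⊕b3⊕b6⊕b7⊕b10⊕b11⊕b14⊕b15 = 1⊕1⊕1⊕1⊕1⊕1⊕1⊕1 = 0
s4: b4⊕b5⊕b6⊕b7⊕b12⊕b13⊕b14⊕b15 = 1⊕0⊕1⊕1⊕1⊕0⊕1⊕1 = 0
s8: b8⊕b9⊕b10⊕b11⊕b12⊕b13⊕b14⊕b15 = 1⊕0⊕1⊕1⊕1⊕0⊕1⊕1 = 0
Syndrome (s8...s1) = 0001 → position 1.
Flip bit 1: corrected codeword = 011101110111011
Data bits at positions 3,5,6,7,9,10,11,12,13,14,15: 10110111011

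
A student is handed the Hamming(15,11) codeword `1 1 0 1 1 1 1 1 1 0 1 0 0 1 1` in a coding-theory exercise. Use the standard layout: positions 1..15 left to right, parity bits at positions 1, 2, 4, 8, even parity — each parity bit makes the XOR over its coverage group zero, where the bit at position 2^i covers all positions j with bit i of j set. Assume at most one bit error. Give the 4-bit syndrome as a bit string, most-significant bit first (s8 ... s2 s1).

1000

s1: b1⊕b3⊕b5⊕b7⊕b9⊕b11⊕b13⊕b15 = 1⊕0⊕1⊕1⊕1⊕1⊕0⊕1 = 0
s2: b2⊕b3⊕b6⊕b7⊕b10⊕b11⊕b14⊕b15 = 1⊕0⊕1⊕1⊕0⊕1⊕1⊕1 = 0
s4: b4⊕b5⊕b6⊕b7⊕b12⊕b13⊕b14⊕b15 = 1⊕1⊕1⊕1⊕0⊕0⊕1⊕1 = 0
s8: b8⊕b9⊕b10⊕b11⊕b12⊕b13⊕b14⊕b15 = 1⊕1⊕0⊕1⊕0⊕0⊕1⊕1 = 1
Syndrome (s8...s1) = 1000 → position 8.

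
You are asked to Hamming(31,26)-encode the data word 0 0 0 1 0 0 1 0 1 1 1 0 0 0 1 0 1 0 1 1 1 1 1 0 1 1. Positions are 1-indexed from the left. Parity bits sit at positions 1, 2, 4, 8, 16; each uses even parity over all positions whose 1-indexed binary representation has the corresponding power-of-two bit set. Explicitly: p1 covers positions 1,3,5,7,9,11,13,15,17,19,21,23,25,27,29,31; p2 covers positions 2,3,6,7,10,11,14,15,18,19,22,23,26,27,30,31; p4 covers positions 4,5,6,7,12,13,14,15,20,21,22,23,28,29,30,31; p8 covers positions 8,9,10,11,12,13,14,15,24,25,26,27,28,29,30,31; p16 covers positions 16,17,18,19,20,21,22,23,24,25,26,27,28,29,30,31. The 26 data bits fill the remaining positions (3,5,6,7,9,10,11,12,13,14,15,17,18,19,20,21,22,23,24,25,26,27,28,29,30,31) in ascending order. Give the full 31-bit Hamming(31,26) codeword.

1101001100101111000101011111011

Place data bits at non-power-of-two positions: b3=0, b5=0, b6=0, b7=1, b9=0, b10=0, b11=1, b12=0, b13=1, b14=1, b15=1, b17=0, b18=0, b19=0, b20=1, b21=0, b22=1, b23=0, b24=1, b25=1, b26=1, b27=1, b28=1, b29=0, b30=1, b31=1.
p1 = XOR of data positions {3,5,7,9,11,13,15,17,19,21,23,25,27,29,31} = 0⊕0⊕1⊕0⊕1⊕1⊕1⊕0⊕0⊕0⊕0⊕1⊕1⊕0⊕1 = 1
p2 = XOR of data positions {3,6,7,10,11,14,15,18,19,22,23,26,27,30,31} = 0⊕0⊕1⊕0⊕1⊕1⊕1⊕0⊕0⊕1⊕0⊕1⊕1⊕1⊕1 = 1
p4 = XOR of data positions {5,6,7,12,13,14,15,20,21,22,23,28,29,30,31} = 0⊕0⊕1⊕0⊕1⊕1⊕1⊕1⊕0⊕1⊕0⊕1⊕0⊕1⊕1 = 1
p8 = XOR of data positions {9,10,11,12,13,14,15,24,25,26,27,28,29,30,31} = 0⊕0⊕1⊕0⊕1⊕1⊕1⊕1⊕1⊕1⊕1⊕1⊕0⊕1⊕1 = 1
p16 = XOR of data positions {17,18,19,20,21,22,23,24,25,26,27,28,29,30,31} = 0⊕0⊕0⊕1⊕0⊕1⊕0⊕1⊕1⊕1⊕1⊕1⊕0⊕1⊕1 = 1
Codeword b1..b31 = 1101001100101111000101011111011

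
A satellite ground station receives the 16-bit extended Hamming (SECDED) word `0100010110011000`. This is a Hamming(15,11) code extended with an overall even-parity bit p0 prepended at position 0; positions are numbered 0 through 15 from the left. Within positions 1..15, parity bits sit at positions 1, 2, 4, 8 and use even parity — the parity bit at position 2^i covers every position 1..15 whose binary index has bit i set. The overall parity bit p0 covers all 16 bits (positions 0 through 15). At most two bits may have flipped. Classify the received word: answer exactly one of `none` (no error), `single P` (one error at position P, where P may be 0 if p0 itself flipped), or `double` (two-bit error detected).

s1: b1⊕b3⊕b5⊕b7⊕b9⊕b11⊕b13⊕b15 = 1⊕0⊕1⊕1⊕0⊕1⊕0⊕0 = 0
s2: b2⊕b3⊕b6⊕b7⊕b10⊕b11⊕b14⊕b15 = 0⊕0⊕0⊕1⊕0⊕1⊕0⊕0 = 0
s4: b4⊕b5⊕b6⊕b7⊕b12⊕b13⊕b14⊕b15 = 0⊕1⊕0⊕1⊕1⊕0⊕0⊕0 = 1
s8: b8⊕b9⊕b10⊕b11⊕b12⊕b13⊕b14⊕b15 = 1⊕0⊕0⊕1⊕1⊕0⊕0⊕0 = 1
Syndrome (s8...s1) = 1100 → position 12.
Overall parity (XOR of all 16 bits, including p0): 0⊕1⊕0⊕0⊕0⊕1⊕0⊕1⊕1⊕0⊕0⊕1⊕1⊕0⊕0⊕0 = 0
Overall=0, syndrome position=12 → double-bit error detected (uncorrectable).

double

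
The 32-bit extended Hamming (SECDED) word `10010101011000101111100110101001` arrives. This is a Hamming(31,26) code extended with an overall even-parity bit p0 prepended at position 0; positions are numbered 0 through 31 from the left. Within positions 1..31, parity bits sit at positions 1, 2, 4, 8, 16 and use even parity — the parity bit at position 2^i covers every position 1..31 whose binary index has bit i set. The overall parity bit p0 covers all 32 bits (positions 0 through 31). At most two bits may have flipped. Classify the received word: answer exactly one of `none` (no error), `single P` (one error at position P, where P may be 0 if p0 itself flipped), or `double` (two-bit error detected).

s1: b1⊕b3⊕b5⊕b7⊕b9⊕b11⊕b13⊕b15⊕b17⊕b19⊕b21⊕b23⊕b25⊕b27⊕b29⊕b31 = 0⊕1⊕1⊕1⊕1⊕0⊕0⊕0⊕1⊕1⊕0⊕1⊕0⊕0⊕0⊕1 = 0
s2: b2⊕b3⊕b6⊕b7⊕b10⊕b11⊕b14⊕b15⊕b18⊕b19⊕b22⊕b23⊕b26⊕b27⊕b30⊕b31 = 0⊕1⊕0⊕1⊕1⊕0⊕1⊕0⊕1⊕1⊕0⊕1⊕1⊕0⊕0⊕1 = 1
s4: b4⊕b5⊕b6⊕b7⊕b12⊕b13⊕b14⊕b15⊕b20⊕b21⊕b22⊕b23⊕b28⊕b29⊕b30⊕b31 = 0⊕1⊕0⊕1⊕0⊕0⊕1⊕0⊕1⊕0⊕0⊕1⊕1⊕0⊕0⊕1 = 1
s8: b8⊕b9⊕b10⊕b11⊕b12⊕b13⊕b14⊕b15⊕b24⊕b25⊕b26⊕b27⊕b28⊕b29⊕b30⊕b31 = 0⊕1⊕1⊕0⊕0⊕0⊕1⊕0⊕1⊕0⊕1⊕0⊕1⊕0⊕0⊕1 = 1
s16: b16⊕b17⊕b18⊕b19⊕b20⊕b21⊕b22⊕b23⊕b24⊕b25⊕b26⊕b27⊕b28⊕b29⊕b30⊕b31 = 1⊕1⊕1⊕1⊕1⊕0⊕0⊕1⊕1⊕0⊕1⊕0⊕1⊕0⊕0⊕1 = 0
Syndrome (s16...s1) = 01110 → position 14.
Overall parity (XOR of all 32 bits, including p0): 1⊕0⊕0⊕1⊕0⊕1⊕0⊕1⊕0⊕1⊕1⊕0⊕0⊕0⊕1⊕0⊕1⊕1⊕1⊕1⊕1⊕0⊕0⊕1⊕1⊕0⊕1⊕0⊕1⊕0⊕0⊕1 = 1
Overall=1, syndrome position=14 → single-bit error at position 14.

single 14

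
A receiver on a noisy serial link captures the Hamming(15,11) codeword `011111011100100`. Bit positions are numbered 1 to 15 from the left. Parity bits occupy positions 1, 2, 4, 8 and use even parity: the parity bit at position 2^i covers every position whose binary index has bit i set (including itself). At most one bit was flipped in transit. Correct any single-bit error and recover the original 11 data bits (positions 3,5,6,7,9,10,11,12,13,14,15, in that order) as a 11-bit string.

s1: b1⊕b3⊕b5⊕b7⊕b9⊕b11⊕b13⊕b15 = 0⊕1⊕1⊕0⊕1⊕0⊕1⊕0 = 0
s2: b2⊕b3⊕b6⊕b7⊕b10⊕b11⊕b14⊕b15 = 1⊕1⊕1⊕0⊕1⊕0⊕0⊕0 = 0
s4: b4⊕b5⊕b6⊕b7⊕b12⊕b13⊕b14⊕b15 = 1⊕1⊕1⊕0⊕0⊕1⊕0⊕0 = 0
s8: b8⊕b9⊕b10⊕b11⊕b12⊕b13⊕b14⊕b15 = 1⊕1⊕1⊕0⊕0⊕1⊕0⊕0 = 0
Syndrome (s8...s1) = 0000 → position 0 (no error).
No correction needed.
Data bits at positions 3,5,6,7,9,10,11,12,13,14,15: 11101100100

11101100100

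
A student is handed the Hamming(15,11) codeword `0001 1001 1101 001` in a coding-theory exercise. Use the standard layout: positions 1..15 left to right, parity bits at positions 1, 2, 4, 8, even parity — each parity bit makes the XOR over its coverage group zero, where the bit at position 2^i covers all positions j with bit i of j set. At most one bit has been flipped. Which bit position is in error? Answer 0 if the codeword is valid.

s1: b1⊕b3⊕b5⊕b7⊕b9⊕b11⊕b13⊕b15 = 0⊕0⊕1⊕0⊕1⊕0⊕0⊕1 = 1
s2: b2⊕b3⊕b6⊕b7⊕b10⊕b11⊕b14⊕b15 = 0⊕0⊕0⊕0⊕1⊕0⊕0⊕1 = 0
s4: b4⊕b5⊕b6⊕b7⊕b12⊕b13⊕b14⊕b15 = 1⊕1⊕0⊕0⊕1⊕0⊕0⊕1 = 0
s8: b8⊕b9⊕b10⊕b11⊕b12⊕b13⊕b14⊕b15 = 1⊕1⊕1⊕0⊕1⊕0⊕0⊕1 = 1
Syndrome (s8...s1) = 1001 → position 9.

9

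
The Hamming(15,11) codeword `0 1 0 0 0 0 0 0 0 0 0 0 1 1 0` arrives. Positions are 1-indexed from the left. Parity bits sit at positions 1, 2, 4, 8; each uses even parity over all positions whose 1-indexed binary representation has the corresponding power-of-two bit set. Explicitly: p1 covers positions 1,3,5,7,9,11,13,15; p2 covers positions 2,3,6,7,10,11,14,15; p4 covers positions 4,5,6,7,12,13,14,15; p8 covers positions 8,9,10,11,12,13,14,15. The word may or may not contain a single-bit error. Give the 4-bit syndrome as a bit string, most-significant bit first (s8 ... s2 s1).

0001

s1: b1⊕b3⊕b5⊕b7⊕b9⊕b11⊕b13⊕b15 = 0⊕0⊕0⊕0⊕0⊕0⊕1⊕0 = 1
s2: b2⊕b3⊕b6⊕b7⊕b10⊕b11⊕b14⊕b15 = 1⊕0⊕0⊕0⊕0⊕0⊕1⊕0 = 0
s4: b4⊕b5⊕b6⊕b7⊕b12⊕b13⊕b14⊕b15 = 0⊕0⊕0⊕0⊕0⊕1⊕1⊕0 = 0
s8: b8⊕b9⊕b10⊕b11⊕b12⊕b13⊕b14⊕b15 = 0⊕0⊕0⊕0⊕0⊕1⊕1⊕0 = 0
Syndrome (s8...s1) = 0001 → position 1.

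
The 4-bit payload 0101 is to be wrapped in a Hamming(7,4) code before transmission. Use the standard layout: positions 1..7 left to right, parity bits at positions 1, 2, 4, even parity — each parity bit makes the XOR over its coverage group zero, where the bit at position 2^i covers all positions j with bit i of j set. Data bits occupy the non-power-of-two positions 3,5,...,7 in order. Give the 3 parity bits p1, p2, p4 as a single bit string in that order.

Place data bits at non-power-of-two positions: b3=0, b5=1, b6=0, b7=1.
p1 = XOR of data positions {3,5,7} = 0⊕1⊕1 = 0
p2 = XOR of data positions {3,6,7} = 0⊕0⊕1 = 1
p4 = XOR of data positions {5,6,7} = 1⊕0⊕1 = 0
Parity bits p1,p2,p4 = 010

010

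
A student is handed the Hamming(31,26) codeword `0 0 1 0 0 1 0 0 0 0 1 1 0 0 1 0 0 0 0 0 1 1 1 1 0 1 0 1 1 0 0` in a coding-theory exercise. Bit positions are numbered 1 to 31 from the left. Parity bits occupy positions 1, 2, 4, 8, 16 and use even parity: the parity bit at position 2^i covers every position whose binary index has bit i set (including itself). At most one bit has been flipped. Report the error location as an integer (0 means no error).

s1: b1⊕b3⊕b5⊕b7⊕b9⊕b11⊕b13⊕b15⊕b17⊕b19⊕b21⊕b23⊕b25⊕b27⊕b29⊕b31 = 0⊕1⊕0⊕0⊕0⊕1⊕0⊕1⊕0⊕0⊕1⊕1⊕0⊕0⊕1⊕0 = 0
s2: b2⊕b3⊕b6⊕b7⊕b10⊕b11⊕b14⊕b15⊕b18⊕b19⊕b22⊕b23⊕b26⊕b27⊕b30⊕b31 = 0⊕1⊕1⊕0⊕0⊕1⊕0⊕1⊕0⊕0⊕1⊕1⊕1⊕0⊕0⊕0 = 1
s4: b4⊕b5⊕b6⊕b7⊕b12⊕b13⊕b14⊕b15⊕b20⊕b21⊕b22⊕b23⊕b28⊕b29⊕b30⊕b31 = 0⊕0⊕1⊕0⊕1⊕0⊕0⊕1⊕0⊕1⊕1⊕1⊕1⊕1⊕0⊕0 = 0
s8: b8⊕b9⊕b10⊕b11⊕b12⊕b13⊕b14⊕b15⊕b24⊕b25⊕b26⊕b27⊕b28⊕b29⊕b30⊕b31 = 0⊕0⊕0⊕1⊕1⊕0⊕0⊕1⊕1⊕0⊕1⊕0⊕1⊕1⊕0⊕0 = 1
s16: b16⊕b17⊕b18⊕b19⊕b20⊕b21⊕b22⊕b23⊕b24⊕b25⊕b26⊕b27⊕b28⊕b29⊕b30⊕b31 = 0⊕0⊕0⊕0⊕0⊕1⊕1⊕1⊕1⊕0⊕1⊕0⊕1⊕1⊕0⊕0 = 1
Syndrome (s16...s1) = 11010 → position 26.

26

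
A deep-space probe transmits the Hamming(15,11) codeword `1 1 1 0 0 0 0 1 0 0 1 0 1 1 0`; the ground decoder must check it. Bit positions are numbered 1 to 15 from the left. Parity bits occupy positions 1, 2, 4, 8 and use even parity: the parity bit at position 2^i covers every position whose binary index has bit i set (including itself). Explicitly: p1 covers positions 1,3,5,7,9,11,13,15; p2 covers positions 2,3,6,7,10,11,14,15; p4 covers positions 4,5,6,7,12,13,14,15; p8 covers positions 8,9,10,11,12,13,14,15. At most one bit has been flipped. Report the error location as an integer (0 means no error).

s1: b1⊕b3⊕b5⊕b7⊕b9⊕b11⊕b13⊕b15 = 1⊕1⊕0⊕0⊕0⊕1⊕1⊕0 = 0
s2: b2⊕b3⊕b6⊕b7⊕b10⊕b11⊕b14⊕b15 = 1⊕1⊕0⊕0⊕0⊕1⊕1⊕0 = 0
s4: b4⊕b5⊕b6⊕b7⊕b12⊕b13⊕b14⊕b15 = 0⊕0⊕0⊕0⊕0⊕1⊕1⊕0 = 0
s8: b8⊕b9⊕b10⊕b11⊕b12⊕b13⊕b14⊕b15 = 1⊕0⊕0⊕1⊕0⊕1⊕1⊕0 = 0
Syndrome (s8...s1) = 0000 → position 0 (no error).

0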